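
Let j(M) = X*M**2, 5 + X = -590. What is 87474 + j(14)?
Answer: -29146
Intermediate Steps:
X = -595 (X = -5 - 590 = -595)
j(M) = -595*M**2
87474 + j(14) = 87474 - 595*14**2 = 87474 - 595*196 = 87474 - 116620 = -29146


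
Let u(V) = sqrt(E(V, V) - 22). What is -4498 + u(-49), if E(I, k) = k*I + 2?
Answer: -4498 + sqrt(2381) ≈ -4449.2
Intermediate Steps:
E(I, k) = 2 + I*k (E(I, k) = I*k + 2 = 2 + I*k)
u(V) = sqrt(-20 + V**2) (u(V) = sqrt((2 + V*V) - 22) = sqrt((2 + V**2) - 22) = sqrt(-20 + V**2))
-4498 + u(-49) = -4498 + sqrt(-20 + (-49)**2) = -4498 + sqrt(-20 + 2401) = -4498 + sqrt(2381)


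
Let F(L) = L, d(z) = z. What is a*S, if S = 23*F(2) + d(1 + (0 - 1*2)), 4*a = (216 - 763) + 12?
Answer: -24075/4 ≈ -6018.8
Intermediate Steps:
a = -535/4 (a = ((216 - 763) + 12)/4 = (-547 + 12)/4 = (¼)*(-535) = -535/4 ≈ -133.75)
S = 45 (S = 23*2 + (1 + (0 - 1*2)) = 46 + (1 + (0 - 2)) = 46 + (1 - 2) = 46 - 1 = 45)
a*S = -535/4*45 = -24075/4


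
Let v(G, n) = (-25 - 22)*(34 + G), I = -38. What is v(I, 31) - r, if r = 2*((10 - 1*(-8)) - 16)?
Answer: 184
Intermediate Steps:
r = 4 (r = 2*((10 + 8) - 16) = 2*(18 - 16) = 2*2 = 4)
v(G, n) = -1598 - 47*G (v(G, n) = -47*(34 + G) = -1598 - 47*G)
v(I, 31) - r = (-1598 - 47*(-38)) - 1*4 = (-1598 + 1786) - 4 = 188 - 4 = 184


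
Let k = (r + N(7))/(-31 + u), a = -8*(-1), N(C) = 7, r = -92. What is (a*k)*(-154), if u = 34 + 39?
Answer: 7480/3 ≈ 2493.3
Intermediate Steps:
a = 8
u = 73
k = -85/42 (k = (-92 + 7)/(-31 + 73) = -85/42 ≈ -2.0238)
(a*k)*(-154) = (8*(-85/42))*(-154) = -340/21*(-154) = 7480/3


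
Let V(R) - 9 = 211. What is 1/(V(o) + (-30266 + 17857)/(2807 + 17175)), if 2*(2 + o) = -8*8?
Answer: 19982/4383631 ≈ 0.0045583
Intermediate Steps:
o = -34 (o = -2 + (-8*8)/2 = -2 + (½)*(-64) = -2 - 32 = -34)
V(R) = 220 (V(R) = 9 + 211 = 220)
1/(V(o) + (-30266 + 17857)/(2807 + 17175)) = 1/(220 + (-30266 + 17857)/(2807 + 17175)) = 1/(220 - 12409/19982) = 1/(4383631/19982) = 19982/4383631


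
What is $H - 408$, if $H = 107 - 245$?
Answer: $-546$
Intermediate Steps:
$H = -138$
$H - 408 = -138 - 408 = -546$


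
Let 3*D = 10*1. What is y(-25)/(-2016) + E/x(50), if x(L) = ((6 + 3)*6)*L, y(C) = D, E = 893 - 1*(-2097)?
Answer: 5573/5040 ≈ 1.1058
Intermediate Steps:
E = 2990 (E = 893 + 2097 = 2990)
D = 10/3 (D = (10*1)/3 = (1/3)*10 = 10/3 ≈ 3.3333)
y(C) = 10/3
x(L) = 54*L (x(L) = (9*6)*L = 54*L)
y(-25)/(-2016) + E/x(50) = (10/3)/(-2016) + 2990/((54*50)) = (10/3)*(-1/2016) + 2990/2700 = -5/3024 + 2990*(1/2700) = -5/3024 + 299/270 = 5573/5040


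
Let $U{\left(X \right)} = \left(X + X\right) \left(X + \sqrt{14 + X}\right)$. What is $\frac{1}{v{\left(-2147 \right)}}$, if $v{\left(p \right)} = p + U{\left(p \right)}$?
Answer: $\frac{i}{6441 \left(2 \sqrt{237} + 1431 i\right)} \approx 1.0844 \cdot 10^{-7} + 2.3333 \cdot 10^{-9} i$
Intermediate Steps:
$U{\left(X \right)} = 2 X \left(X + \sqrt{14 + X}\right)$
$v{\left(p \right)} = p + 2 p \left(p + \sqrt{14 + p}\right)$
$\frac{1}{v{\left(-2147 \right)}} = \frac{1}{\left(-2147\right) \left(1 + 2 \left(-2147\right) + 2 \sqrt{14 - 2147}\right)} = \frac{1}{\left(-2147\right) \left(1 - 4294 + 2 \sqrt{-2133}\right)} = \frac{1}{\left(-2147\right) \left(1 - 4294 + 2 \cdot 3 i \sqrt{237}\right)} = \frac{1}{\left(-2147\right) \left(1 - 4294 + 6 i \sqrt{237}\right)} = \frac{1}{\left(-2147\right) \left(-4293 + 6 i \sqrt{237}\right)} = \frac{1}{9217071 - 12882 i \sqrt{237}}$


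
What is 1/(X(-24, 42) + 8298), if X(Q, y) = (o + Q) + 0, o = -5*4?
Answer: 1/8254 ≈ 0.00012115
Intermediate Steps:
o = -20
X(Q, y) = -20 + Q (X(Q, y) = (-20 + Q) + 0 = -20 + Q)
1/(X(-24, 42) + 8298) = 1/((-20 - 24) + 8298) = 1/(-44 + 8298) = 1/8254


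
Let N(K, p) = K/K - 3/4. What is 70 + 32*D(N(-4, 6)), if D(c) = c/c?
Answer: 102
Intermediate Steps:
N(K, p) = ¼ (N(K, p) = 1 - 3*¼ = 1 - ¾ = ¼)
D(c) = 1
70 + 32*D(N(-4, 6)) = 70 + 32*1 = 70 + 32 = 102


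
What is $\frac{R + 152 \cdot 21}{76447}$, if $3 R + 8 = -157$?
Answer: $\frac{3137}{76447} \approx 0.041035$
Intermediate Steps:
$R = -55$ ($R = - \frac{8}{3} + \frac{1}{3} \left(-157\right) = - \frac{8}{3} - \frac{157}{3} = -55$)
$\frac{R + 152 \cdot 21}{76447} = \frac{-55 + 152 \cdot 21}{76447} = \left(-55 + 3192\right) \frac{1}{76447} = 3137 \cdot \frac{1}{76447} = \frac{3137}{76447}$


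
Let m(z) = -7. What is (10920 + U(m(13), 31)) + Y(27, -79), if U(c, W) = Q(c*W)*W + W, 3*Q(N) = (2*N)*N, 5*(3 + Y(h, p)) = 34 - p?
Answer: 14762149/15 ≈ 9.8414e+5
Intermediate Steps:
Y(h, p) = 19/5 - p/5 (Y(h, p) = -3 + (34 - p)/5 = -3 + (34/5 - p/5) = 19/5 - p/5)
Q(N) = 2*N²/3 (Q(N) = ((2*N)*N)/3 = (2*N²)/3 = 2*N²/3)
U(c, W) = W + 2*W³*c²/3 (U(c, W) = (2*(c*W)²/3)*W + W = (2*(W*c)²/3)*W + W = (2*(W²*c²)/3)*W + W = (2*W²*c²/3)*W + W = 2*W³*c²/3 + W = W + 2*W³*c²/3)
(10920 + U(m(13), 31)) + Y(27, -79) = (10920 + (31 + (⅔)*31³*(-7)²)) + (19/5 - ⅕*(-79)) = (10920 + (31 + (⅔)*29791*49)) + (19/5 + 79/5) = (10920 + (31 + 2919518/3)) + 98/5 = (10920 + 2919611/3) + 98/5 = 2952371/3 + 98/5 = 14762149/15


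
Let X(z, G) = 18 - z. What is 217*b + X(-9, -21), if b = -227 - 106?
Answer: -72234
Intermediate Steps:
b = -333
217*b + X(-9, -21) = 217*(-333) + (18 - 1*(-9)) = -72261 + (18 + 9) = -72261 + 27 = -72234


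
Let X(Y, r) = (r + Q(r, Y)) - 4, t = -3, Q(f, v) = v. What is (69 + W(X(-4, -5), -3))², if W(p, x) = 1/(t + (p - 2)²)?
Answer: 234671761/49284 ≈ 4761.6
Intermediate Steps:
X(Y, r) = -4 + Y + r (X(Y, r) = (r + Y) - 4 = (Y + r) - 4 = -4 + Y + r)
W(p, x) = 1/(-3 + (-2 + p)²) (W(p, x) = 1/(-3 + (p - 2)²) = 1/(-3 + (-2 + p)²))
(69 + W(X(-4, -5), -3))² = (69 + 1/(-3 + (-2 + (-4 - 4 - 5))²))² = (69 + 1/(-3 + (-2 - 13)²))² = (69 + 1/(-3 + (-15)²))² = (69 + 1/(-3 + 225))² = (69 + 1/222)² = (15319/222)² = 234671761/49284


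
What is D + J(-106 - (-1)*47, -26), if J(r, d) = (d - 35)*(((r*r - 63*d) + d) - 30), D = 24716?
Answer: -284127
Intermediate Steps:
J(r, d) = (-35 + d)*(-30 + r**2 - 62*d) (J(r, d) = (-35 + d)*(((r**2 - 63*d) + d) - 30) = (-35 + d)*((r**2 - 62*d) - 30) = (-35 + d)*(-30 + r**2 - 62*d))
D + J(-106 - (-1)*47, -26) = 24716 + (1050 - 62*(-26)**2 - 35*(-106 - (-1)*47)**2 + 2140*(-26) - 26*(-106 - (-1)*47)**2) = 24716 + (1050 - 62*676 - 35*(-106 - 1*(-47))**2 - 55640 - 26*(-106 - 1*(-47))**2) = 24716 + (1050 - 41912 - 35*(-106 + 47)**2 - 55640 - 26*(-106 + 47)**2) = 24716 + (1050 - 41912 - 35*(-59)**2 - 55640 - 26*(-59)**2) = 24716 + (1050 - 41912 - 35*3481 - 55640 - 26*3481) = 24716 + (1050 - 41912 - 121835 - 55640 - 90506) = 24716 - 308843 = -284127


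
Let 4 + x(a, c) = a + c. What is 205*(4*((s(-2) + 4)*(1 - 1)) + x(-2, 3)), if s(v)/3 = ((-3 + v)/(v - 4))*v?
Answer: -615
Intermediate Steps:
x(a, c) = -4 + a + c (x(a, c) = -4 + (a + c) = -4 + a + c)
s(v) = 3*v*(-3 + v)/(-4 + v) (s(v) = 3*(((-3 + v)/(v - 4))*v) = 3*(((-3 + v)/(-4 + v))*v) = 3*(v*(-3 + v)/(-4 + v)) = 3*v*(-3 + v)/(-4 + v))
205*(4*((s(-2) + 4)*(1 - 1)) + x(-2, 3)) = 205*(4*((3*(-2)*(-3 - 2)/(-4 - 2) + 4)*(1 - 1)) + (-4 - 2 + 3)) = 205*(4*((3*(-2)*(-5)/(-6) + 4)*0) - 3) = 205*(4*((3*(-2)*(-⅙)*(-5) + 4)*0) - 3) = 205*(4*((-5 + 4)*0) - 3) = 205*(4*(-1*0) - 3) = 205*(4*0 - 3) = 205*(0 - 3) = 205*(-3) = -615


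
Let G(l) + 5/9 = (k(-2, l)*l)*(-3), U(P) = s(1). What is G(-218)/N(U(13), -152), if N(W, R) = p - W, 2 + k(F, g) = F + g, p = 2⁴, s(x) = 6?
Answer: -1306697/90 ≈ -14519.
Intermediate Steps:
p = 16
U(P) = 6
k(F, g) = -2 + F + g (k(F, g) = -2 + (F + g) = -2 + F + g)
G(l) = -5/9 - 3*l*(-4 + l) (G(l) = -5/9 + ((-2 - 2 + l)*l)*(-3) = -5/9 + ((-4 + l)*l)*(-3) = -5/9 + (l*(-4 + l))*(-3) = -5/9 - 3*l*(-4 + l))
N(W, R) = 16 - W
G(-218)/N(U(13), -152) = (-5/9 - 3*(-218)*(-4 - 218))/(16 - 1*6) = (-5/9 - 3*(-218)*(-222))/(16 - 6) = (-5/9 - 145188)/10 = -1306697/9*⅒ = -1306697/90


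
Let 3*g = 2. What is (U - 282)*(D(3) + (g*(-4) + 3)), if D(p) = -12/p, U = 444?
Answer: -594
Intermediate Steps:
g = 2/3 (g = (1/3)*2 = 2/3 ≈ 0.66667)
(U - 282)*(D(3) + (g*(-4) + 3)) = (444 - 282)*(-12/3 + ((2/3)*(-4) + 3)) = 162*(-12*1/3 + (-8/3 + 3)) = 162*(-4 + 1/3) = 162*(-11/3) = -594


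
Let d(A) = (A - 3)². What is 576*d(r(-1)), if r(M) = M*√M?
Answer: 4608 + 3456*I ≈ 4608.0 + 3456.0*I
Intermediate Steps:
r(M) = M^(3/2)
d(A) = (-3 + A)²
576*d(r(-1)) = 576*(-3 + (-1)^(3/2))² = 576*(-3 - I)²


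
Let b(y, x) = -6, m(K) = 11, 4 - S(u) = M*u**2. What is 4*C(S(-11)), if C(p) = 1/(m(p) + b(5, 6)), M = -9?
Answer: 4/5 ≈ 0.80000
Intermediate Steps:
S(u) = 4 + 9*u**2 (S(u) = 4 - (-9)*u**2 = 4 + 9*u**2)
C(p) = 1/5 (C(p) = 1/(11 - 6) = 1/5)
4*C(S(-11)) = 4*(1/5) = 4/5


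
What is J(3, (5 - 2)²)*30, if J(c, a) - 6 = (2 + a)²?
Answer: 3810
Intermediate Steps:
J(c, a) = 6 + (2 + a)²
J(3, (5 - 2)²)*30 = (6 + (2 + (5 - 2)²)²)*30 = (6 + (2 + 3²)²)*30 = (6 + (2 + 9)²)*30 = (6 + 11²)*30 = (6 + 121)*30 = 127*30 = 3810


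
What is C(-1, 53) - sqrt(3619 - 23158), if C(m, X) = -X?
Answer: -53 - 3*I*sqrt(2171) ≈ -53.0 - 139.78*I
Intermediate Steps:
C(-1, 53) - sqrt(3619 - 23158) = -1*53 - sqrt(3619 - 23158) = -53 - sqrt(-19539) = -53 - 3*I*sqrt(2171)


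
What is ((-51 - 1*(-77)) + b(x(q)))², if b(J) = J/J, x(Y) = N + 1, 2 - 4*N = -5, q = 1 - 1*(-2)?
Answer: 729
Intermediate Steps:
q = 3 (q = 1 + 2 = 3)
N = 7/4 (N = ½ - ¼*(-5) = ½ + 5/4 = 7/4 ≈ 1.7500)
x(Y) = 11/4 (x(Y) = 7/4 + 1 = 11/4)
b(J) = 1
((-51 - 1*(-77)) + b(x(q)))² = ((-51 - 1*(-77)) + 1)² = ((-51 + 77) + 1)² = (26 + 1)² = 27² = 729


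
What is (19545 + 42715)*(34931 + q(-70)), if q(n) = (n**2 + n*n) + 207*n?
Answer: 1882804660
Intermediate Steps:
q(n) = 2*n**2 + 207*n (q(n) = (n**2 + n**2) + 207*n = 2*n**2 + 207*n)
(19545 + 42715)*(34931 + q(-70)) = (19545 + 42715)*(34931 - 70*(207 + 2*(-70))) = 62260*(34931 - 70*(207 - 140)) = 62260*(34931 - 70*67) = 62260*(34931 - 4690) = 62260*30241 = 1882804660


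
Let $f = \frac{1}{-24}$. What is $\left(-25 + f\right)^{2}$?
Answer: $\frac{361201}{576} \approx 627.08$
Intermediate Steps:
$f = - \frac{1}{24} \approx -0.041667$
$\left(-25 + f\right)^{2} = \left(-25 - \frac{1}{24}\right)^{2} = \left(- \frac{601}{24}\right)^{2} = \frac{361201}{576}$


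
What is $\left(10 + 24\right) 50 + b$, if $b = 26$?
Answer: $1726$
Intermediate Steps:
$\left(10 + 24\right) 50 + b = \left(10 + 24\right) 50 + 26 = 34 \cdot 50 + 26 = 1700 + 26 = 1726$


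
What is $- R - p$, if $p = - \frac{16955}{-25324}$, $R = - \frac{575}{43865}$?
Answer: $- \frac{145833955}{222167452} \approx -0.65641$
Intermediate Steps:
$R = - \frac{115}{8773}$ ($R = \left(-575\right) \frac{1}{43865} = - \frac{115}{8773} \approx -0.013108$)
$p = \frac{16955}{25324}$ ($p = \left(-16955\right) \left(- \frac{1}{25324}\right) = \frac{16955}{25324} \approx 0.66952$)
$- R - p = \left(-1\right) \left(- \frac{115}{8773}\right) - \frac{16955}{25324} = \frac{115}{8773} - \frac{16955}{25324} = - \frac{145833955}{222167452}$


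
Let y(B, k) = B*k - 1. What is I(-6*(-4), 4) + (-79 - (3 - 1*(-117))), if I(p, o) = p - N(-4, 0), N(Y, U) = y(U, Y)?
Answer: -174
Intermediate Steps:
y(B, k) = -1 + B*k
N(Y, U) = -1 + U*Y
I(p, o) = 1 + p (I(p, o) = p - (-1 + 0*(-4)) = p - (-1 + 0) = p - 1*(-1) = p + 1 = 1 + p)
I(-6*(-4), 4) + (-79 - (3 - 1*(-117))) = (1 - 6*(-4)) + (-79 - (3 - 1*(-117))) = (1 + 24) + (-79 - (3 + 117)) = 25 + (-79 - 1*120) = 25 + (-79 - 120) = 25 - 199 = -174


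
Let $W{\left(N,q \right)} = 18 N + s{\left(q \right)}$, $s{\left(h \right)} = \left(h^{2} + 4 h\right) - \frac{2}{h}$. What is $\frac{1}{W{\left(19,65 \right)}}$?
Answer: $\frac{65}{313753} \approx 0.00020717$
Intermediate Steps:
$s{\left(h \right)} = h^{2} - \frac{2}{h} + 4 h$
$W{\left(N,q \right)} = 18 N + \frac{-2 + q^{2} \left(4 + q\right)}{q}$
$\frac{1}{W{\left(19,65 \right)}} = \frac{1}{65^{2} - \frac{2}{65} + 4 \cdot 65 + 18 \cdot 19} = \frac{1}{4225 - \frac{2}{65} + 260 + 342} = \frac{1}{\frac{313753}{65}} = \frac{65}{313753}$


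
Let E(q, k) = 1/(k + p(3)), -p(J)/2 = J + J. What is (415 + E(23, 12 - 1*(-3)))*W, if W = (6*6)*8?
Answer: 119616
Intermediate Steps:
p(J) = -4*J (p(J) = -2*(J + J) = -4*J)
E(q, k) = 1/(-12 + k) (E(q, k) = 1/(k - 4*3) = 1/(k - 12) = 1/(-12 + k))
W = 288 (W = 36*8 = 288)
(415 + E(23, 12 - 1*(-3)))*W = (415 + 1/(-12 + (12 - 1*(-3))))*288 = (415 + 1/(-12 + (12 + 3)))*288 = (415 + 1/(-12 + 15))*288 = (415 + 1/3)*288 = (415 + ⅓)*288 = (1246/3)*288 = 119616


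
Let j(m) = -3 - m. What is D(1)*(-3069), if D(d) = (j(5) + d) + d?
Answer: 18414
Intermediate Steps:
D(d) = -8 + 2*d (D(d) = ((-3 - 1*5) + d) + d = ((-3 - 5) + d) + d = (-8 + d) + d = -8 + 2*d)
D(1)*(-3069) = (-8 + 2*1)*(-3069) = (-8 + 2)*(-3069) = -6*(-3069) = 18414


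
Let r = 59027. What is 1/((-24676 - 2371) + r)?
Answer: 1/31980 ≈ 3.1270e-5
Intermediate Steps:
1/((-24676 - 2371) + r) = 1/((-24676 - 2371) + 59027) = 1/(-27047 + 59027) = 1/31980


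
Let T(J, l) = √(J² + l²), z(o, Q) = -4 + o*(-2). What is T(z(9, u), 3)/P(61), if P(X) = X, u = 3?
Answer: √493/61 ≈ 0.36399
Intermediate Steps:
z(o, Q) = -4 - 2*o
T(z(9, u), 3)/P(61) = √((-4 - 2*9)² + 3²)/61 = √((-4 - 18)² + 9)*(1/61) = √((-22)² + 9)*(1/61) = √(484 + 9)*(1/61) = √493*(1/61) = √493/61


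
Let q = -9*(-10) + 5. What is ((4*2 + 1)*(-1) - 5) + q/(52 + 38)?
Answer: -233/18 ≈ -12.944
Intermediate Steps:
q = 95 (q = 90 + 5 = 95)
((4*2 + 1)*(-1) - 5) + q/(52 + 38) = ((4*2 + 1)*(-1) - 5) + 95/(52 + 38) = ((8 + 1)*(-1) - 5) + 95/90 = (9*(-1) - 5) + 95*(1/90) = (-9 - 5) + 19/18 = -14 + 19/18 = -233/18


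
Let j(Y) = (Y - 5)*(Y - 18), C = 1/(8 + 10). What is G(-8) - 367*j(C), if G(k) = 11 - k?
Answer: -10543993/324 ≈ -32543.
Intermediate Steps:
C = 1/18 ≈ 0.055556
j(Y) = (-18 + Y)*(-5 + Y) (j(Y) = (-5 + Y)*(-18 + Y) = (-18 + Y)*(-5 + Y))
G(-8) - 367*j(C) = (11 - 1*(-8)) - 367*(90 + (1/18)² - 23*1/18) = (11 + 8) - 367*(90 + 1/324 - 23/18) = 19 - 367*28747/324 = 19 - 10550149/324 = -10543993/324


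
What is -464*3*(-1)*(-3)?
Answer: -4176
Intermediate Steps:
-464*3*(-1)*(-3) = -(-1392)*(-3) = -464*9 = -4176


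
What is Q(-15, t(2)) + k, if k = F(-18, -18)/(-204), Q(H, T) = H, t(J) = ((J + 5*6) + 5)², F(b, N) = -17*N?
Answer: -33/2 ≈ -16.500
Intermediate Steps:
t(J) = (35 + J)² (t(J) = ((J + 30) + 5)² = ((30 + J) + 5)² = (35 + J)²)
k = -3/2 (k = -17*(-18)/(-204) = 306*(-1/204) = -3/2 ≈ -1.5000)
Q(-15, t(2)) + k = -15 - 3/2 = -33/2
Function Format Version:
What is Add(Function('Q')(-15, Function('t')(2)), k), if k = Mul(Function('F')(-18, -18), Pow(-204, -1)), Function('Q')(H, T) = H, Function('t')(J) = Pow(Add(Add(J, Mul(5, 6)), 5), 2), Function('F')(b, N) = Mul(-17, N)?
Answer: Rational(-33, 2) ≈ -16.500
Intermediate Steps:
Function('t')(J) = Pow(Add(35, J), 2) (Function('t')(J) = Pow(Add(Add(J, 30), 5), 2) = Pow(Add(Add(30, J), 5), 2) = Pow(Add(35, J), 2))
k = Rational(-3, 2) (k = Mul(Mul(-17, -18), Pow(-204, -1)) = Mul(306, Rational(-1, 204)) = Rational(-3, 2) ≈ -1.5000)
Add(Function('Q')(-15, Function('t')(2)), k) = Add(-15, Rational(-3, 2)) = Rational(-33, 2)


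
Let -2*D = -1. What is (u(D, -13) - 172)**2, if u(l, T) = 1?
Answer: 29241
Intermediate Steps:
D = 1/2 (D = -1/2*(-1) = 1/2 ≈ 0.50000)
(u(D, -13) - 172)**2 = (1 - 172)**2 = (-171)**2 = 29241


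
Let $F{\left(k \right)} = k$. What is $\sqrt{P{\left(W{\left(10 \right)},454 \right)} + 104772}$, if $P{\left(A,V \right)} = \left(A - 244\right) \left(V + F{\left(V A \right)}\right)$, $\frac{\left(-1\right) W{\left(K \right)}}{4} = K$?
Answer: $6 \sqrt{142591} \approx 2265.7$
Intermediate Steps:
$W{\left(K \right)} = - 4 K$
$P{\left(A,V \right)} = \left(-244 + A\right) \left(V + A V\right)$ ($P{\left(A,V \right)} = \left(A - 244\right) \left(V + V A\right) = \left(-244 + A\right) \left(V + A V\right)$)
$\sqrt{P{\left(W{\left(10 \right)},454 \right)} + 104772} = \sqrt{454 \left(-244 + \left(\left(-4\right) 10\right)^{2} - 243 \left(\left(-4\right) 10\right)\right) + 104772} = \sqrt{454 \left(-244 + \left(-40\right)^{2} - -9720\right) + 104772} = \sqrt{454 \left(-244 + 1600 + 9720\right) + 104772} = \sqrt{454 \cdot 11076 + 104772} = \sqrt{5028504 + 104772} = \sqrt{5133276} = 6 \sqrt{142591}$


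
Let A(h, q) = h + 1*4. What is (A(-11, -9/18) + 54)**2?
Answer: 2209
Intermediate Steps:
A(h, q) = 4 + h (A(h, q) = h + 4 = 4 + h)
(A(-11, -9/18) + 54)**2 = ((4 - 11) + 54)**2 = (-7 + 54)**2 = 47**2 = 2209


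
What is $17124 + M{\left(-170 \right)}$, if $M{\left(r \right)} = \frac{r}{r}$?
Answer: $17125$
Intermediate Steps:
$M{\left(r \right)} = 1$
$17124 + M{\left(-170 \right)} = 17124 + 1 = 17125$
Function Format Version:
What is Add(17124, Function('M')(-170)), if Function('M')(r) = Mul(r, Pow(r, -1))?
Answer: 17125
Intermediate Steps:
Function('M')(r) = 1
Add(17124, Function('M')(-170)) = Add(17124, 1) = 17125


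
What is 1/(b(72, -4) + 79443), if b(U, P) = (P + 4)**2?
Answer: 1/79443 ≈ 1.2588e-5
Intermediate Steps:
b(U, P) = (4 + P)**2
1/(b(72, -4) + 79443) = 1/((4 - 4)**2 + 79443) = 1/(0**2 + 79443) = 1/(0 + 79443) = 1/79443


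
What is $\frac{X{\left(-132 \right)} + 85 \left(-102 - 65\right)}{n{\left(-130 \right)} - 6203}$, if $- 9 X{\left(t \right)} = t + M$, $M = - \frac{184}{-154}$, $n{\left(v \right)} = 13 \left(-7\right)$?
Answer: $\frac{9827063}{4361742} \approx 2.253$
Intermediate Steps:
$n{\left(v \right)} = -91$
$M = \frac{92}{77}$ ($M = \left(-184\right) \left(- \frac{1}{154}\right) = \frac{92}{77} \approx 1.1948$)
$X{\left(t \right)} = - \frac{92}{693} - \frac{t}{9}$ ($X{\left(t \right)} = - \frac{t + \frac{92}{77}}{9} = - \frac{\frac{92}{77} + t}{9} = - \frac{92}{693} - \frac{t}{9}$)
$\frac{X{\left(-132 \right)} + 85 \left(-102 - 65\right)}{n{\left(-130 \right)} - 6203} = \frac{\left(- \frac{92}{693} - - \frac{44}{3}\right) + 85 \left(-102 - 65\right)}{-91 - 6203} = \frac{\left(- \frac{92}{693} + \frac{44}{3}\right) + 85 \left(-167\right)}{-6294} = \left(\frac{10072}{693} - 14195\right) \left(- \frac{1}{6294}\right) = \left(- \frac{9827063}{693}\right) \left(- \frac{1}{6294}\right) = \frac{9827063}{4361742}$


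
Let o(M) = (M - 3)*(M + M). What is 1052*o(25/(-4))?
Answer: 243275/2 ≈ 1.2164e+5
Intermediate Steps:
o(M) = 2*M*(-3 + M) (o(M) = (-3 + M)*(2*M) = 2*M*(-3 + M))
1052*o(25/(-4)) = 1052*(2*(25/(-4))*(-3 + 25/(-4))) = 1052*(2*(25*(-¼))*(-3 + 25*(-¼))) = 1052*(2*(-25/4)*(-3 - 25/4)) = 1052*(2*(-25/4)*(-37/4)) = 1052*(925/8) = 243275/2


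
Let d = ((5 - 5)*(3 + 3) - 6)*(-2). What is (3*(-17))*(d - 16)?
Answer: 204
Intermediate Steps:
d = 12 (d = (0*6 - 6)*(-2) = (0 - 6)*(-2) = -6*(-2) = 12)
(3*(-17))*(d - 16) = (3*(-17))*(12 - 16) = -51*(-4) = 204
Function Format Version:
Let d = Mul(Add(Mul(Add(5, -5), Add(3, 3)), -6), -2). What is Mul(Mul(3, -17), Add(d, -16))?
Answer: 204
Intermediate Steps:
d = 12 (d = Mul(Add(Mul(0, 6), -6), -2) = Mul(Add(0, -6), -2) = Mul(-6, -2) = 12)
Mul(Mul(3, -17), Add(d, -16)) = Mul(Mul(3, -17), Add(12, -16)) = Mul(-51, -4) = 204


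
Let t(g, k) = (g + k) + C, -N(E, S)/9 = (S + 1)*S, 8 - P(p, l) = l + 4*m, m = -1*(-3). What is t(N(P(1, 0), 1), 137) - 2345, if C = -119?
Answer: -2345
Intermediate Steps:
m = 3
P(p, l) = -4 - l (P(p, l) = 8 - (l + 4*3) = 8 - (l + 12) = 8 - (12 + l) = 8 + (-12 - l) = -4 - l)
N(E, S) = -9*S*(1 + S) (N(E, S) = -9*(S + 1)*S = -9*(1 + S)*S = -9*S*(1 + S))
t(g, k) = -119 + g + k (t(g, k) = (g + k) - 119 = -119 + g + k)
t(N(P(1, 0), 1), 137) - 2345 = (-119 - 9*1*(1 + 1) + 137) - 2345 = (-119 - 9*1*2 + 137) - 2345 = (-119 - 18 + 137) - 2345 = 0 - 2345 = -2345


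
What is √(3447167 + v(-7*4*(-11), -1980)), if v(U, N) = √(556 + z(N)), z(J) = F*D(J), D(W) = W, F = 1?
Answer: √(3447167 + 4*I*√89) ≈ 1856.7 + 0.01*I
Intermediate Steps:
z(J) = J (z(J) = 1*J = J)
v(U, N) = √(556 + N)
√(3447167 + v(-7*4*(-11), -1980)) = √(3447167 + √(556 - 1980)) = √(3447167 + √(-1424)) = √(3447167 + 4*I*√89)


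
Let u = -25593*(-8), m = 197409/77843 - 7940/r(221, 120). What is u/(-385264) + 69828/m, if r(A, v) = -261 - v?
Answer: 99716107159380135/33387279179342 ≈ 2986.6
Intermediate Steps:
m = 693286249/29658183 (m = 197409/77843 - 7940/(-261 - 1*120) = 197409*(1/77843) - 7940/(-261 - 120) = 197409/77843 - 7940/(-381) = 197409/77843 - 7940*(-1/381) = 197409/77843 + 7940/381 = 693286249/29658183 ≈ 23.376)
u = 204744
u/(-385264) + 69828/m = 204744/(-385264) + 69828/(693286249/29658183) = 204744*(-1/385264) + 69828*(29658183/693286249) = -25593/48158 + 2070971602524/693286249 = 99716107159380135/33387279179342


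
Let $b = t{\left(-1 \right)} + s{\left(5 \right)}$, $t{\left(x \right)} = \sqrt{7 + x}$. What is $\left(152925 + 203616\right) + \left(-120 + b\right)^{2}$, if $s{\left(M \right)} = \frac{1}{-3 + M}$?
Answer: $\frac{1483309}{4} - 239 \sqrt{6} \approx 3.7024 \cdot 10^{5}$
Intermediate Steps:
$b = \frac{1}{2} + \sqrt{6}$ ($b = \sqrt{7 - 1} + \frac{1}{-3 + 5} = \sqrt{6} + \frac{1}{2} = \frac{1}{2} + \sqrt{6} \approx 2.9495$)
$\left(152925 + 203616\right) + \left(-120 + b\right)^{2} = \left(152925 + 203616\right) + \left(-120 + \left(\frac{1}{2} + \sqrt{6}\right)\right)^{2} = 356541 + \left(- \frac{239}{2} + \sqrt{6}\right)^{2}$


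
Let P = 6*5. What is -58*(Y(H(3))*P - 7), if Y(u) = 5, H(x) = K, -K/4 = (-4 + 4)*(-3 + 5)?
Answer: -8294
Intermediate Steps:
K = 0 (K = -4*(-4 + 4)*(-3 + 5) = -0*2 = -4*0 = 0)
H(x) = 0
P = 30
-58*(Y(H(3))*P - 7) = -58*(5*30 - 7) = -58*(150 - 7) = -58*143 = -8294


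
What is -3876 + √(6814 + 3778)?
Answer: -3876 + 4*√662 ≈ -3773.1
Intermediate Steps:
-3876 + √(6814 + 3778) = -3876 + √10592 = -3876 + 4*√662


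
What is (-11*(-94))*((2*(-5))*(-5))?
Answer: 51700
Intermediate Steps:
(-11*(-94))*((2*(-5))*(-5)) = 1034*(-10*(-5)) = 1034*50 = 51700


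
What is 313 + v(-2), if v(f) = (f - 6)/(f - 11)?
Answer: 4077/13 ≈ 313.62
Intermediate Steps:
v(f) = (-6 + f)/(-11 + f)
313 + v(-2) = 313 + (-6 - 2)/(-11 - 2) = 313 - 8/(-13) = 313 - 1/13*(-8) = 313 + 8/13 = 4077/13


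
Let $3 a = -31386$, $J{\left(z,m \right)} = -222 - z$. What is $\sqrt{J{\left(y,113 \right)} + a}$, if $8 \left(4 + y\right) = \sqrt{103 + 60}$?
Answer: $\frac{\sqrt{-170880 - 2 \sqrt{163}}}{4} \approx 103.35 i$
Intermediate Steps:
$y = -4 + \frac{\sqrt{163}}{8}$ ($y = -4 + \frac{\sqrt{103 + 60}}{8} = -4 + \frac{\sqrt{163}}{8} \approx -2.4041$)
$a = -10462$ ($a = \frac{1}{3} \left(-31386\right) = -10462$)
$\sqrt{J{\left(y,113 \right)} + a} = \sqrt{\left(-222 - \left(-4 + \frac{\sqrt{163}}{8}\right)\right) - 10462} = \sqrt{\left(-222 + \left(4 - \frac{\sqrt{163}}{8}\right)\right) - 10462} = \sqrt{\left(-218 - \frac{\sqrt{163}}{8}\right) - 10462} = \sqrt{-10680 - \frac{\sqrt{163}}{8}}$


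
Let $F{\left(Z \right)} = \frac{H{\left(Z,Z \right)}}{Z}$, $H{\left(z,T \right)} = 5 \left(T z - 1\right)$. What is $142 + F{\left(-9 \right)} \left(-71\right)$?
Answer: $\frac{29678}{9} \approx 3297.6$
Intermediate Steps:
$H{\left(z,T \right)} = -5 + 5 T z$ ($H{\left(z,T \right)} = 5 \left(-1 + T z\right) = -5 + 5 T z$)
$F{\left(Z \right)} = \frac{-5 + 5 Z^{2}}{Z}$ ($F{\left(Z \right)} = \frac{-5 + 5 Z Z}{Z} = \frac{-5 + 5 Z^{2}}{Z}$)
$142 + F{\left(-9 \right)} \left(-71\right) = 142 + \left(- \frac{5}{-9} + 5 \left(-9\right)\right) \left(-71\right) = 142 + \left(\left(-5\right) \left(- \frac{1}{9}\right) - 45\right) \left(-71\right) = 142 + \left(\frac{5}{9} - 45\right) \left(-71\right) = 142 - - \frac{28400}{9} = 142 + \frac{28400}{9} = \frac{29678}{9}$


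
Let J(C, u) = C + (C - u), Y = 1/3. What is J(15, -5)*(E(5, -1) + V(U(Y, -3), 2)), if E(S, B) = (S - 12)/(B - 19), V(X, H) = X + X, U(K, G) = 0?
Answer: 49/4 ≈ 12.250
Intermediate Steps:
Y = ⅓ (Y = 1*(⅓) = ⅓ ≈ 0.33333)
J(C, u) = -u + 2*C
V(X, H) = 2*X
E(S, B) = (-12 + S)/(-19 + B)
J(15, -5)*(E(5, -1) + V(U(Y, -3), 2)) = (-1*(-5) + 2*15)*((-12 + 5)/(-19 - 1) + 2*0) = (5 + 30)*(-7/(-20) + 0) = 35*(-1/20*(-7) + 0) = 35*(7/20 + 0) = 35*(7/20) = 49/4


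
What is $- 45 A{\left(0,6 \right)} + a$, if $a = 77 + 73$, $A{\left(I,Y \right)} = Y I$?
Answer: $150$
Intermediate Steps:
$A{\left(I,Y \right)} = I Y$
$a = 150$
$- 45 A{\left(0,6 \right)} + a = - 45 \cdot 0 \cdot 6 + 150 = \left(-45\right) 0 + 150 = 0 + 150 = 150$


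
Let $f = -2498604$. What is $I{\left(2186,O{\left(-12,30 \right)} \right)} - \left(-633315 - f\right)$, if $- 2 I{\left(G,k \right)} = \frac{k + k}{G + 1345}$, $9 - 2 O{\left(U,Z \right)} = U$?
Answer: $- \frac{4390890313}{2354} \approx -1.8653 \cdot 10^{6}$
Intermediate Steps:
$O{\left(U,Z \right)} = \frac{9}{2} - \frac{U}{2}$
$I{\left(G,k \right)} = - \frac{k}{1345 + G}$ ($I{\left(G,k \right)} = - \frac{\left(k + k\right) \frac{1}{G + 1345}}{2} = - \frac{2 k \frac{1}{1345 + G}}{2} = - \frac{k}{1345 + G}$)
$I{\left(2186,O{\left(-12,30 \right)} \right)} - \left(-633315 - f\right) = - \frac{\frac{9}{2} - -6}{1345 + 2186} - \left(-633315 - -2498604\right) = - \frac{\frac{9}{2} + 6}{3531} - \left(-633315 + 2498604\right) = \left(-1\right) \frac{21}{2} \cdot \frac{1}{3531} - 1865289 = - \frac{7}{2354} - 1865289 = - \frac{4390890313}{2354}$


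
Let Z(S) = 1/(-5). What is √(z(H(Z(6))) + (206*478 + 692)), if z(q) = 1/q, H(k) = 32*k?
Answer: √6346230/8 ≈ 314.90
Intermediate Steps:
Z(S) = -⅕
√(z(H(Z(6))) + (206*478 + 692)) = √(1/(32*(-⅕)) + (206*478 + 692)) = √(1/(-32/5) + (98468 + 692)) = √(-5/32 + 99160) = √(3173115/32) = √6346230/8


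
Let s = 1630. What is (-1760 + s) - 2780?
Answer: -2910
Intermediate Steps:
(-1760 + s) - 2780 = (-1760 + 1630) - 2780 = -130 - 2780 = -2910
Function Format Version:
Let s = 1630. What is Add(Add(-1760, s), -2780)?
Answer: -2910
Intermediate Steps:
Add(Add(-1760, s), -2780) = Add(Add(-1760, 1630), -2780) = Add(-130, -2780) = -2910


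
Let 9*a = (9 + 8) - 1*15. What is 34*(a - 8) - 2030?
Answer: -20650/9 ≈ -2294.4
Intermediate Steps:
a = 2/9 (a = ((9 + 8) - 1*15)/9 = (17 - 15)/9 = (⅑)*2 = 2/9 ≈ 0.22222)
34*(a - 8) - 2030 = 34*(2/9 - 8) - 2030 = 34*(-70/9) - 2030 = -2380/9 - 2030 = -20650/9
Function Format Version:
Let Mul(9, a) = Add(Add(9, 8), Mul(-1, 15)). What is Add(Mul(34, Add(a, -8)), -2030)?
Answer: Rational(-20650, 9) ≈ -2294.4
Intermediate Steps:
a = Rational(2, 9) (a = Mul(Rational(1, 9), Add(Add(9, 8), Mul(-1, 15))) = Mul(Rational(1, 9), Add(17, -15)) = Mul(Rational(1, 9), 2) = Rational(2, 9) ≈ 0.22222)
Add(Mul(34, Add(a, -8)), -2030) = Add(Mul(34, Add(Rational(2, 9), -8)), -2030) = Add(Mul(34, Rational(-70, 9)), -2030) = Add(Rational(-2380, 9), -2030) = Rational(-20650, 9)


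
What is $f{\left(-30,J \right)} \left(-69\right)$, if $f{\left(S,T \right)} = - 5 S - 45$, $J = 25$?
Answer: $-7245$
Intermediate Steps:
$f{\left(S,T \right)} = -45 - 5 S$
$f{\left(-30,J \right)} \left(-69\right) = \left(-45 - -150\right) \left(-69\right) = \left(-45 + 150\right) \left(-69\right) = 105 \left(-69\right) = -7245$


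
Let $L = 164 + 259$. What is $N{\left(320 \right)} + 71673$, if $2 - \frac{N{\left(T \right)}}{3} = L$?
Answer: $70410$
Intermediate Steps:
$L = 423$
$N{\left(T \right)} = -1263$ ($N{\left(T \right)} = 6 - 1269 = -1263$)
$N{\left(320 \right)} + 71673 = -1263 + 71673 = 70410$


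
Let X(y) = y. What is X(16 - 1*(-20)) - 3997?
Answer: -3961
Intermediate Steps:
X(16 - 1*(-20)) - 3997 = (16 - 1*(-20)) - 3997 = (16 + 20) - 3997 = 36 - 3997 = -3961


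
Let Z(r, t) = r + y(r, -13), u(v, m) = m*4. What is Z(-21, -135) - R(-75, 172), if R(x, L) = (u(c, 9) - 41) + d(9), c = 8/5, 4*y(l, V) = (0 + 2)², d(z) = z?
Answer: -24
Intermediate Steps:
y(l, V) = 1 (y(l, V) = (0 + 2)²/4 = (¼)*2² = (¼)*4 = 1)
c = 8/5 (c = 8*(⅕) = 8/5 ≈ 1.6000)
u(v, m) = 4*m
R(x, L) = 4 (R(x, L) = (4*9 - 41) + 9 = (36 - 41) + 9 = -5 + 9 = 4)
Z(r, t) = 1 + r (Z(r, t) = r + 1 = 1 + r)
Z(-21, -135) - R(-75, 172) = (1 - 21) - 1*4 = -20 - 4 = -24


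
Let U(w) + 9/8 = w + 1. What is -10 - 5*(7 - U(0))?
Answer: -365/8 ≈ -45.625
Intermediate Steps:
U(w) = -⅛ + w (U(w) = -9/8 + (w + 1) = -9/8 + (1 + w) = -⅛ + w)
-10 - 5*(7 - U(0)) = -10 - 5*(7 - (-⅛ + 0)) = -10 - 5*(7 - 1*(-⅛)) = -10 - 5*(7 + ⅛) = -10 - 5*57/8 = -10 - 285/8 = -365/8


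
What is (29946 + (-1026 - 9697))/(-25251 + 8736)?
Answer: -19223/16515 ≈ -1.1640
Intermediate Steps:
(29946 + (-1026 - 9697))/(-25251 + 8736) = (29946 - 10723)/(-16515) = 19223*(-1/16515) = -19223/16515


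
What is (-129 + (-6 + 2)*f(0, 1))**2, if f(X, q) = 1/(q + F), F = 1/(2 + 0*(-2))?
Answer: 156025/9 ≈ 17336.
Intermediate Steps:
F = 1/2 (F = 1/(2 + 0) = 1/2 ≈ 0.50000)
f(X, q) = 1/(1/2 + q) (f(X, q) = 1/(q + 1/2) = 1/(1/2 + q))
(-129 + (-6 + 2)*f(0, 1))**2 = (-129 + (-6 + 2)*(2/(1 + 2*1)))**2 = (-129 - 8/(1 + 2))**2 = (-129 - 8/3)**2 = (-395/3)**2 = 156025/9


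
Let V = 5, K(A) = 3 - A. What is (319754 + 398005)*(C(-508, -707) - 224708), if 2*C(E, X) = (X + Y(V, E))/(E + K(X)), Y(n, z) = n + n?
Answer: -65160120784311/404 ≈ -1.6129e+11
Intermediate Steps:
Y(n, z) = 2*n
C(E, X) = (10 + X)/(2*(3 + E - X)) (C(E, X) = ((X + 2*5)/(E + (3 - X)))/2 = ((X + 10)/(3 + E - X))/2 = ((10 + X)/(3 + E - X))/2 = (10 + X)/(2*(3 + E - X)))
(319754 + 398005)*(C(-508, -707) - 224708) = (319754 + 398005)*((5 + (1/2)*(-707))/(3 - 508 - 1*(-707)) - 224708) = 717759*((5 - 707/2)/(3 - 508 + 707) - 224708) = 717759*(-697/2/202 - 224708) = 717759*((1/202)*(-697/2) - 224708) = 717759*(-697/404 - 224708) = 717759*(-90782729/404) = -65160120784311/404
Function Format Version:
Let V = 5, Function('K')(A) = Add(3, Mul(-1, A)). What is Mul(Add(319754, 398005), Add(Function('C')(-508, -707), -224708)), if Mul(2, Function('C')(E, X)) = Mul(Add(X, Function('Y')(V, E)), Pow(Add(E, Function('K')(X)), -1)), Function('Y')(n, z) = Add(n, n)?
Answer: Rational(-65160120784311, 404) ≈ -1.6129e+11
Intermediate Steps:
Function('Y')(n, z) = Mul(2, n)
Function('C')(E, X) = Mul(Rational(1, 2), Pow(Add(3, E, Mul(-1, X)), -1), Add(10, X)) (Function('C')(E, X) = Mul(Rational(1, 2), Mul(Add(X, Mul(2, 5)), Pow(Add(E, Add(3, Mul(-1, X))), -1))) = Mul(Rational(1, 2), Mul(Add(X, 10), Pow(Add(3, E, Mul(-1, X)), -1))) = Mul(Rational(1, 2), Mul(Add(10, X), Pow(Add(3, E, Mul(-1, X)), -1))) = Mul(Rational(1, 2), Mul(Pow(Add(3, E, Mul(-1, X)), -1), Add(10, X))) = Mul(Rational(1, 2), Pow(Add(3, E, Mul(-1, X)), -1), Add(10, X)))
Mul(Add(319754, 398005), Add(Function('C')(-508, -707), -224708)) = Mul(Add(319754, 398005), Add(Mul(Pow(Add(3, -508, Mul(-1, -707)), -1), Add(5, Mul(Rational(1, 2), -707))), -224708)) = Mul(717759, Add(Mul(Pow(Add(3, -508, 707), -1), Add(5, Rational(-707, 2))), -224708)) = Mul(717759, Add(Mul(Pow(202, -1), Rational(-697, 2)), -224708)) = Mul(717759, Add(Mul(Rational(1, 202), Rational(-697, 2)), -224708)) = Mul(717759, Add(Rational(-697, 404), -224708)) = Mul(717759, Rational(-90782729, 404)) = Rational(-65160120784311, 404)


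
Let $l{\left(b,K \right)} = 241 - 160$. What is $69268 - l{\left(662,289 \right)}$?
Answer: $69187$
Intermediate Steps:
$l{\left(b,K \right)} = 81$ ($l{\left(b,K \right)} = 241 - 160 = 81$)
$69268 - l{\left(662,289 \right)} = 69268 - 81 = 69187$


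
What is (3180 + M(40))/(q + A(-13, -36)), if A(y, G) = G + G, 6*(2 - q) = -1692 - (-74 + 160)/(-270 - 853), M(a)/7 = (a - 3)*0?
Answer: 2142684/142837 ≈ 15.001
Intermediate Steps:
M(a) = 0 (M(a) = 7*((a - 3)*0) = 7*((-3 + a)*0) = 7*0 = 0)
q = 956753/3369 (q = 2 - (-1692 - (-74 + 160)/(-270 - 853))/6 = 2 - (-1692 - 86/(-1123))/6 = 2 - (-1692 - 86*(-1)/1123)/6 = 2 - (-1692 - 1*(-86/1123))/6 = 2 - (-1692 + 86/1123)/6 = 2 - ⅙*(-1900030/1123) = 2 + 950015/3369 = 956753/3369 ≈ 283.99)
A(y, G) = 2*G
(3180 + M(40))/(q + A(-13, -36)) = (3180 + 0)/(956753/3369 + 2*(-36)) = 3180/(956753/3369 - 72) = 3180/(714185/3369) = 3180*(3369/714185) = 2142684/142837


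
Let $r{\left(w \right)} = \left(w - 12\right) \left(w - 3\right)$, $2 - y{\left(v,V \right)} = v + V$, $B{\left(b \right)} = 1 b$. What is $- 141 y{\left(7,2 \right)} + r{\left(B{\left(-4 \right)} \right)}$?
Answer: $1099$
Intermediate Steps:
$B{\left(b \right)} = b$
$y{\left(v,V \right)} = 2 - V - v$ ($y{\left(v,V \right)} = 2 - \left(v + V\right) = 2 - \left(V + v\right) = 2 - V - v$)
$r{\left(w \right)} = \left(-12 + w\right) \left(-3 + w\right)$ ($r{\left(w \right)} = \left(-12 + w\right) \left(w + \left(-4 + 1\right)\right) = \left(-12 + w\right) \left(w - 3\right) = \left(-12 + w\right) \left(-3 + w\right)$)
$- 141 y{\left(7,2 \right)} + r{\left(B{\left(-4 \right)} \right)} = - 141 \left(2 - 2 - 7\right) + \left(36 + \left(-4\right)^{2} - -60\right) = - 141 \left(2 - 2 - 7\right) + \left(36 + 16 + 60\right) = \left(-141\right) \left(-7\right) + 112 = 987 + 112 = 1099$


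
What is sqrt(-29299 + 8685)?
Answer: I*sqrt(20614) ≈ 143.58*I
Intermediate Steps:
sqrt(-29299 + 8685) = sqrt(-20614) = I*sqrt(20614)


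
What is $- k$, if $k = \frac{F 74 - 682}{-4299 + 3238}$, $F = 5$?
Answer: $- \frac{312}{1061} \approx -0.29406$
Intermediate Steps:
$k = \frac{312}{1061}$ ($k = \frac{5 \cdot 74 - 682}{-4299 + 3238} = \frac{370 - 682}{-1061} = \left(-312\right) \left(- \frac{1}{1061}\right) = \frac{312}{1061} \approx 0.29406$)
$- k = \left(-1\right) \frac{312}{1061} = - \frac{312}{1061}$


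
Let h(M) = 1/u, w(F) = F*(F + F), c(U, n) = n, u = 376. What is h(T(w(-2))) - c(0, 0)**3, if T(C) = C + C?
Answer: 1/376 ≈ 0.0026596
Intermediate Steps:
w(F) = 2*F**2 (w(F) = F*(2*F) = 2*F**2)
T(C) = 2*C
h(M) = 1/376
h(T(w(-2))) - c(0, 0)**3 = 1/376 - 1*0**3 = 1/376 - 1*0 = 1/376 + 0 = 1/376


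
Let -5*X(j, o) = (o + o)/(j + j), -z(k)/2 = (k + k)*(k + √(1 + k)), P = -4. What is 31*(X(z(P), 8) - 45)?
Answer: -132463/95 + 31*I*√3/190 ≈ -1394.3 + 0.2826*I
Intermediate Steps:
z(k) = -4*k*(k + √(1 + k)) (z(k) = -2*(k + k)*(k + √(1 + k)) = -2*2*k*(k + √(1 + k)) = -4*k*(k + √(1 + k)))
X(j, o) = -o/(5*j) (X(j, o) = -(o + o)/(5*(j + j)) = -2*o/(5*(2*j)) = -2*o*1/(2*j)/5 = -o/(5*j))
31*(X(z(P), 8) - 45) = 31*(-⅕*8/(-4*(-4)*(-4 + √(1 - 4))) - 45) = 31*(-⅕*8/(-4*(-4)*(-4 + √(-3))) - 45) = 31*(-⅕*8/(-4*(-4)*(-4 + I*√3)) - 45) = 31*(-⅕*8/(-64 + 16*I*√3) - 45) = 31*(-8/(5*(-64 + 16*I*√3)) - 45) = 31*(-45 - 8/(5*(-64 + 16*I*√3))) = -1395 - 248/(5*(-64 + 16*I*√3))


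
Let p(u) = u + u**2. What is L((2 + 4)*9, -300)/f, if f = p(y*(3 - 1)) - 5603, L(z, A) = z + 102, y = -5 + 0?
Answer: -156/5513 ≈ -0.028297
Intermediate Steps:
y = -5
L(z, A) = 102 + z
f = -5513 (f = (-5*(3 - 1))*(1 - 5*(3 - 1)) - 5603 = (-5*2)*(1 - 5*2) - 5603 = -10*(1 - 10) - 5603 = -10*(-9) - 5603 = 90 - 5603 = -5513)
L((2 + 4)*9, -300)/f = (102 + (2 + 4)*9)/(-5513) = (102 + 6*9)*(-1/5513) = (102 + 54)*(-1/5513) = 156*(-1/5513) = -156/5513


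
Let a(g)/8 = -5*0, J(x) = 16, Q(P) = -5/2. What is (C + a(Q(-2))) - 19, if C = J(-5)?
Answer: -3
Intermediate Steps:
Q(P) = -5/2 (Q(P) = -5*½ = -5/2)
a(g) = 0 (a(g) = 8*(-5*0) = 8*0 = 0)
C = 16
(C + a(Q(-2))) - 19 = (16 + 0) - 19 = 16 - 19 = -3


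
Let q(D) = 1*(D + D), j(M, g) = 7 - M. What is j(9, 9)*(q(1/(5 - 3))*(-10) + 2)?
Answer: 16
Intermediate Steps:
q(D) = 2*D (q(D) = 1*(2*D) = 2*D)
j(9, 9)*(q(1/(5 - 3))*(-10) + 2) = (7 - 1*9)*((2/(5 - 3))*(-10) + 2) = (7 - 9)*((2/2)*(-10) + 2) = -2*((2*(½))*(-10) + 2) = -2*(1*(-10) + 2) = -2*(-10 + 2) = -2*(-8) = 16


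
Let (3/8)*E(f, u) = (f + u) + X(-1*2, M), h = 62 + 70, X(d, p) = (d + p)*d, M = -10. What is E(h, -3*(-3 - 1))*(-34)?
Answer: -15232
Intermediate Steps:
X(d, p) = d*(d + p)
h = 132
E(f, u) = 64 + 8*f/3 + 8*u/3 (E(f, u) = 8*((f + u) + (-1*2)*(-1*2 - 10))/3 = 8*((f + u) - 2*(-2 - 10))/3 = 8*((f + u) - 2*(-12))/3 = 8*((f + u) + 24)/3 = 8*(24 + f + u)/3 = 64 + 8*f/3 + 8*u/3)
E(h, -3*(-3 - 1))*(-34) = (64 + (8/3)*132 + 8*(-3*(-3 - 1))/3)*(-34) = (64 + 352 + 8*(-3*(-4))/3)*(-34) = (64 + 352 + (8/3)*12)*(-34) = (64 + 352 + 32)*(-34) = 448*(-34) = -15232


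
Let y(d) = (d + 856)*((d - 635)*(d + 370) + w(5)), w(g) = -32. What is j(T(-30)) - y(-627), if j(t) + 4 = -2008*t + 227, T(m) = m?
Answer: -74204695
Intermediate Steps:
j(t) = 223 - 2008*t (j(t) = -4 + (-2008*t + 227) = -4 + (227 - 2008*t) = 223 - 2008*t)
y(d) = (-32 + (-635 + d)*(370 + d))*(856 + d) (y(d) = (d + 856)*((d - 635)*(d + 370) - 32) = (856 + d)*((-635 + d)*(370 + d) - 32) = (856 + d)*(-32 + (-635 + d)*(370 + d)) = (-32 + (-635 + d)*(370 + d))*(856 + d))
j(T(-30)) - y(-627) = (223 - 2008*(-30)) - (-201144592 + (-627)³ - 461822*(-627) + 591*(-627)²) = (223 + 60240) - (-201144592 - 246491883 + 289562394 + 591*393129) = 60463 - (-201144592 - 246491883 + 289562394 + 232339239) = 60463 - 1*74265158 = 60463 - 74265158 = -74204695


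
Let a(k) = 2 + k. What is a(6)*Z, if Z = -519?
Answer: -4152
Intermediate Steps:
a(6)*Z = (2 + 6)*(-519) = 8*(-519) = -4152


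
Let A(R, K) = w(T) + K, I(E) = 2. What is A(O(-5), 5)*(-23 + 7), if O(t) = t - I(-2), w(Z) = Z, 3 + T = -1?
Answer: -16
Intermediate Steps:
T = -4 (T = -3 - 1 = -4)
O(t) = -2 + t (O(t) = t - 1*2 = t - 2 = -2 + t)
A(R, K) = -4 + K
A(O(-5), 5)*(-23 + 7) = (-4 + 5)*(-23 + 7) = 1*(-16) = -16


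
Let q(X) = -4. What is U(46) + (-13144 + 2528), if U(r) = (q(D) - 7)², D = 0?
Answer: -10495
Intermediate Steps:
U(r) = 121 (U(r) = (-4 - 7)² = (-11)² = 121)
U(46) + (-13144 + 2528) = 121 + (-13144 + 2528) = 121 - 10616 = -10495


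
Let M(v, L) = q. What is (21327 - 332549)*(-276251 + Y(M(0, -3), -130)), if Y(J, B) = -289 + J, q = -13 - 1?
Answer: 86069688988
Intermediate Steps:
q = -14
M(v, L) = -14
(21327 - 332549)*(-276251 + Y(M(0, -3), -130)) = (21327 - 332549)*(-276251 + (-289 - 14)) = -311222*(-276251 - 303) = -311222*(-276554) = 86069688988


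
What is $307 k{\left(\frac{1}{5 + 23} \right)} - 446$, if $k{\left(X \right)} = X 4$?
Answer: $- \frac{2815}{7} \approx -402.14$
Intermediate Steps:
$k{\left(X \right)} = 4 X$
$307 k{\left(\frac{1}{5 + 23} \right)} - 446 = 307 \frac{4}{5 + 23} - 446 = 307 \cdot \frac{4}{28} - 446 = 307 \cdot 4 \cdot \frac{1}{28} - 446 = 307 \cdot \frac{1}{7} - 446 = \frac{307}{7} - 446 = - \frac{2815}{7}$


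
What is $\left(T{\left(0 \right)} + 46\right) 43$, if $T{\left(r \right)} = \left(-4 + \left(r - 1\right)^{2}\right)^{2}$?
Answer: $2365$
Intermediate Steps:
$T{\left(r \right)} = \left(-4 + \left(-1 + r\right)^{2}\right)^{2}$
$\left(T{\left(0 \right)} + 46\right) 43 = \left(\left(-4 + \left(-1 + 0\right)^{2}\right)^{2} + 46\right) 43 = \left(\left(-4 + \left(-1\right)^{2}\right)^{2} + 46\right) 43 = \left(\left(-4 + 1\right)^{2} + 46\right) 43 = \left(\left(-3\right)^{2} + 46\right) 43 = \left(9 + 46\right) 43 = 55 \cdot 43 = 2365$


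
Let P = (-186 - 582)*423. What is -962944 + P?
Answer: -1287808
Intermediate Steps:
P = -324864 (P = -768*423 = -324864)
-962944 + P = -962944 - 324864 = -1287808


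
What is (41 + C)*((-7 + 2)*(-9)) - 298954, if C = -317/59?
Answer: -17543696/59 ≈ -2.9735e+5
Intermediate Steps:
C = -317/59 (C = -317*1/59 = -317/59 ≈ -5.3729)
(41 + C)*((-7 + 2)*(-9)) - 298954 = (41 - 317/59)*((-7 + 2)*(-9)) - 298954 = 2102*(-5*(-9))/59 - 298954 = (2102/59)*45 - 298954 = 94590/59 - 298954 = -17543696/59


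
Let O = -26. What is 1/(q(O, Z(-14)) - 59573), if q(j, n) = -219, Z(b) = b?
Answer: -1/59792 ≈ -1.6725e-5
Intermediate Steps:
1/(q(O, Z(-14)) - 59573) = 1/(-219 - 59573) = 1/(-59792) = -1/59792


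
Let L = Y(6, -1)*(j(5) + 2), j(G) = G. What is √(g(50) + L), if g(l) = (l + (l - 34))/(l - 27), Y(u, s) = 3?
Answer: 3*√1403/23 ≈ 4.8857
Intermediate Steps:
L = 21 (L = 3*(5 + 2) = 3*7 = 21)
g(l) = (-34 + 2*l)/(-27 + l) (g(l) = (l + (-34 + l))/(-27 + l) = (-34 + 2*l)/(-27 + l))
√(g(50) + L) = √(2*(-17 + 50)/(-27 + 50) + 21) = √(2*33/23 + 21) = √(2*(1/23)*33 + 21) = √(66/23 + 21) = √(549/23) = 3*√1403/23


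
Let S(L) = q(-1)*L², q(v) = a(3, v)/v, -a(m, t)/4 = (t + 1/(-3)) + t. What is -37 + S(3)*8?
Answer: -709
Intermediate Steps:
a(m, t) = 4/3 - 8*t (a(m, t) = -4*((t + 1/(-3)) + t) = -4*((t + 1*(-⅓)) + t) = -4*((t - ⅓) + t) = -4*((-⅓ + t) + t) = -4*(-⅓ + 2*t) = 4/3 - 8*t)
q(v) = (4/3 - 8*v)/v
S(L) = -28*L²/3 (S(L) = (-8 + (4/3)/(-1))*L² = (-8 + (4/3)*(-1))*L² = (-8 - 4/3)*L² = -28*L²/3)
-37 + S(3)*8 = -37 - 28/3*3²*8 = -37 - 28/3*9*8 = -37 - 84*8 = -37 - 672 = -709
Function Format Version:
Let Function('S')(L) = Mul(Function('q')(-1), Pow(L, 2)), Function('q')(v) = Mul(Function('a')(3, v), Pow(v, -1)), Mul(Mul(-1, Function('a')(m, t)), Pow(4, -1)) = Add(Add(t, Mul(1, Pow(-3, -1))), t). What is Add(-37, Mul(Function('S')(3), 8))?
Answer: -709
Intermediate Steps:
Function('a')(m, t) = Add(Rational(4, 3), Mul(-8, t)) (Function('a')(m, t) = Mul(-4, Add(Add(t, Mul(1, Pow(-3, -1))), t)) = Mul(-4, Add(Add(t, Mul(1, Rational(-1, 3))), t)) = Mul(-4, Add(Add(t, Rational(-1, 3)), t)) = Mul(-4, Add(Add(Rational(-1, 3), t), t)) = Mul(-4, Add(Rational(-1, 3), Mul(2, t))) = Add(Rational(4, 3), Mul(-8, t)))
Function('q')(v) = Mul(Pow(v, -1), Add(Rational(4, 3), Mul(-8, v))) (Function('q')(v) = Mul(Add(Rational(4, 3), Mul(-8, v)), Pow(v, -1)) = Mul(Pow(v, -1), Add(Rational(4, 3), Mul(-8, v))))
Function('S')(L) = Mul(Rational(-28, 3), Pow(L, 2)) (Function('S')(L) = Mul(Add(-8, Mul(Rational(4, 3), Pow(-1, -1))), Pow(L, 2)) = Mul(Add(-8, Mul(Rational(4, 3), -1)), Pow(L, 2)) = Mul(Add(-8, Rational(-4, 3)), Pow(L, 2)) = Mul(Rational(-28, 3), Pow(L, 2)))
Add(-37, Mul(Function('S')(3), 8)) = Add(-37, Mul(Mul(Rational(-28, 3), Pow(3, 2)), 8)) = Add(-37, Mul(Mul(Rational(-28, 3), 9), 8)) = Add(-37, Mul(-84, 8)) = Add(-37, -672) = -709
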